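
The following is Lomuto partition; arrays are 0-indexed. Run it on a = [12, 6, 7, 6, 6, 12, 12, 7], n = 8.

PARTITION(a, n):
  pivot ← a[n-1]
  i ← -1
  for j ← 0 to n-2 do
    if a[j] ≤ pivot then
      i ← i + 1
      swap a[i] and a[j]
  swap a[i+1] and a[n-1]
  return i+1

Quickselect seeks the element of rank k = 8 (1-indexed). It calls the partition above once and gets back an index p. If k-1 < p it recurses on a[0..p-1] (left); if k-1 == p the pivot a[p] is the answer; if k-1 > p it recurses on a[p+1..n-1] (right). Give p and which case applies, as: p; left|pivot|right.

pivot = a[7] = 7; i = -1
j=0: a[0]=12 > 7 → no swap
j=1: a[1]=6 ≤ 7 → i=0, swap a[0],a[1] → [6, 12, 7, 6, 6, 12, 12, 7]
j=2: a[2]=7 ≤ 7 → i=1, swap a[1],a[2] → [6, 7, 12, 6, 6, 12, 12, 7]
j=3: a[3]=6 ≤ 7 → i=2, swap a[2],a[3] → [6, 7, 6, 12, 6, 12, 12, 7]
j=4: a[4]=6 ≤ 7 → i=3, swap a[3],a[4] → [6, 7, 6, 6, 12, 12, 12, 7]
j=5: a[5]=12 > 7 → no swap
j=6: a[6]=12 > 7 → no swap
final swap a[4],a[7] → [6, 7, 6, 6, 7, 12, 12, 12]; return 4
p = 4; k-1 = 7 > 4 ⇒ right

4; right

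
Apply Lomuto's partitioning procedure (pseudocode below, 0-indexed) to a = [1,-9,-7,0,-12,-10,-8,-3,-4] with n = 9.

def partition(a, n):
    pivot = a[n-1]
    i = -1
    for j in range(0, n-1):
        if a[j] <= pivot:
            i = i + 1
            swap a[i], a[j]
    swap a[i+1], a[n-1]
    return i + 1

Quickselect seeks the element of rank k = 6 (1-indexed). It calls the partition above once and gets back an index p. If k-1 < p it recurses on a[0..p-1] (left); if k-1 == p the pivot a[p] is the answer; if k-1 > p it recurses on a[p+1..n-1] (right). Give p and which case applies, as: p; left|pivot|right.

5; pivot

pivot=-4, i=-1
j=0: 1>-4, skip
j=1: -9≤-4, i=0, swap(0,1) ⇒ [-9,1,-7,0,-12,-10,-8,-3,-4]
j=2: -7≤-4, i=1, swap(1,2) ⇒ [-9,-7,1,0,-12,-10,-8,-3,-4]
j=3: 0>-4, skip
j=4: -12≤-4, i=2, swap(2,4) ⇒ [-9,-7,-12,0,1,-10,-8,-3,-4]
j=5: -10≤-4, i=3, swap(3,5) ⇒ [-9,-7,-12,-10,1,0,-8,-3,-4]
j=6: -8≤-4, i=4, swap(4,6) ⇒ [-9,-7,-12,-10,-8,0,1,-3,-4]
j=7: -3>-4, skip
swap(5,8) ⇒ [-9,-7,-12,-10,-8,-4,1,-3,0]; return 5
p = 5; k-1 = 5 == 5 ⇒ pivot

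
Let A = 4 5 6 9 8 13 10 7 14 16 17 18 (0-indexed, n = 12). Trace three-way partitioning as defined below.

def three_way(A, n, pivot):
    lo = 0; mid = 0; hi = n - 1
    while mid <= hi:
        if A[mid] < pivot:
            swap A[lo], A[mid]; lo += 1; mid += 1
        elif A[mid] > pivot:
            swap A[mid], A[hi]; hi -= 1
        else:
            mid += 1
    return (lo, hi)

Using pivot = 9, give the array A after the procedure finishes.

pivot = 9; lo=0, mid=0, hi=11
A[mid]=4<9: swap A[0],A[0]; lo=1,mid=1 → 4 5 6 9 8 13 10 7 14 16 17 18
A[mid]=5<9: swap A[1],A[1]; lo=2,mid=2 → 4 5 6 9 8 13 10 7 14 16 17 18
A[mid]=6<9: swap A[2],A[2]; lo=3,mid=3 → 4 5 6 9 8 13 10 7 14 16 17 18
A[mid]=9=9: mid=4
A[mid]=8<9: swap A[3],A[4]; lo=4,mid=5 → 4 5 6 8 9 13 10 7 14 16 17 18
A[mid]=13>9: swap A[5],A[11]; hi=10 → 4 5 6 8 9 18 10 7 14 16 17 13
A[mid]=18>9: swap A[5],A[10]; hi=9 → 4 5 6 8 9 17 10 7 14 16 18 13
A[mid]=17>9: swap A[5],A[9]; hi=8 → 4 5 6 8 9 16 10 7 14 17 18 13
A[mid]=16>9: swap A[5],A[8]; hi=7 → 4 5 6 8 9 14 10 7 16 17 18 13
A[mid]=14>9: swap A[5],A[7]; hi=6 → 4 5 6 8 9 7 10 14 16 17 18 13
A[mid]=7<9: swap A[4],A[5]; lo=5,mid=6 → 4 5 6 8 7 9 10 14 16 17 18 13
A[mid]=10>9: swap A[6],A[6]; hi=5 → 4 5 6 8 7 9 10 14 16 17 18 13
end: lo=5, hi=5; A = 4 5 6 8 7 9 10 14 16 17 18 13

4 5 6 8 7 9 10 14 16 17 18 13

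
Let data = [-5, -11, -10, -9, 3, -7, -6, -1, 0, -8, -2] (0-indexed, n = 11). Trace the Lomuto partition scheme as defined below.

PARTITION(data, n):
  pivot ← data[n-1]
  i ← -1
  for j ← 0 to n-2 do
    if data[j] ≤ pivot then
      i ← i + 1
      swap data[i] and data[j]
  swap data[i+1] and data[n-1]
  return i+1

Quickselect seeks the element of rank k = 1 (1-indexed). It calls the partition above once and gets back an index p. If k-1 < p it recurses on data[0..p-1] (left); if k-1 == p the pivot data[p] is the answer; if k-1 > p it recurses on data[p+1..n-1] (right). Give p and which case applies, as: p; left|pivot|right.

pivot=-2, i=-1
j=0: -5≤-2, i=0, swap(0,0) ⇒ [-5, -11, -10, -9, 3, -7, -6, -1, 0, -8, -2]
j=1: -11≤-2, i=1, swap(1,1) ⇒ [-5, -11, -10, -9, 3, -7, -6, -1, 0, -8, -2]
j=2: -10≤-2, i=2, swap(2,2) ⇒ [-5, -11, -10, -9, 3, -7, -6, -1, 0, -8, -2]
j=3: -9≤-2, i=3, swap(3,3) ⇒ [-5, -11, -10, -9, 3, -7, -6, -1, 0, -8, -2]
j=4: 3>-2, skip
j=5: -7≤-2, i=4, swap(4,5) ⇒ [-5, -11, -10, -9, -7, 3, -6, -1, 0, -8, -2]
j=6: -6≤-2, i=5, swap(5,6) ⇒ [-5, -11, -10, -9, -7, -6, 3, -1, 0, -8, -2]
j=7: -1>-2, skip
j=8: 0>-2, skip
j=9: -8≤-2, i=6, swap(6,9) ⇒ [-5, -11, -10, -9, -7, -6, -8, -1, 0, 3, -2]
swap(7,10) ⇒ [-5, -11, -10, -9, -7, -6, -8, -2, 0, 3, -1]; return 7
p = 7; k-1 = 0 < 7 ⇒ left

7; left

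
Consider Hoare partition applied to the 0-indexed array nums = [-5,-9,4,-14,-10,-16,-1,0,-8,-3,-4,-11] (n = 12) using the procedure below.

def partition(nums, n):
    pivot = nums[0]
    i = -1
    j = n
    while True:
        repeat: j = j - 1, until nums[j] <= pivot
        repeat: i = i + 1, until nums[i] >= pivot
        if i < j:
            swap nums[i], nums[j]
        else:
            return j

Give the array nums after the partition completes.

pivot = nums[0] = -5; i = -1, j = 12
j→11 (nums[11]=-11≤-5), i→0 (nums[0]=-5≥-5); i<j, swap → [-11,-9,4,-14,-10,-16,-1,0,-8,-3,-4,-5]
j→8 (nums[8]=-8≤-5), i→2 (nums[2]=4≥-5); i<j, swap → [-11,-9,-8,-14,-10,-16,-1,0,4,-3,-4,-5]
j→5, i→6; i≥j, return j=5. nums = [-11,-9,-8,-14,-10,-16,-1,0,4,-3,-4,-5]

[-11,-9,-8,-14,-10,-16,-1,0,4,-3,-4,-5]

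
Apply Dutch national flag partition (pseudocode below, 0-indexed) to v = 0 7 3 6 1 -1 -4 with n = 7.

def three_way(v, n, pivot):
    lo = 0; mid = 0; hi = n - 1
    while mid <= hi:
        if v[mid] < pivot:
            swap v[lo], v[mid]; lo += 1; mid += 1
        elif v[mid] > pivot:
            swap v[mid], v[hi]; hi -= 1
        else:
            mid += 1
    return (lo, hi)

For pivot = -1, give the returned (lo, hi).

(1, 1)

pivot = -1; lo=0, mid=0, hi=6
v[mid]=0>-1: swap v[0],v[6]; hi=5 → -4 7 3 6 1 -1 0
v[mid]=-4<-1: swap v[0],v[0]; lo=1,mid=1 → -4 7 3 6 1 -1 0
v[mid]=7>-1: swap v[1],v[5]; hi=4 → -4 -1 3 6 1 7 0
v[mid]=-1=-1: mid=2
v[mid]=3>-1: swap v[2],v[4]; hi=3 → -4 -1 1 6 3 7 0
v[mid]=1>-1: swap v[2],v[3]; hi=2 → -4 -1 6 1 3 7 0
v[mid]=6>-1: swap v[2],v[2]; hi=1 → -4 -1 6 1 3 7 0
end: lo=1, hi=1; v = -4 -1 6 1 3 7 0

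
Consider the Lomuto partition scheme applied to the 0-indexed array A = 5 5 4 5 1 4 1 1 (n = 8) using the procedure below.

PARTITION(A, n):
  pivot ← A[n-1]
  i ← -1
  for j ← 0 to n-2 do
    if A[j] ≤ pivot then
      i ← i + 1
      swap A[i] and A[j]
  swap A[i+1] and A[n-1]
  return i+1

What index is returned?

pivot=1, i=-1
j=0: 5>1, skip
j=1: 5>1, skip
j=2: 4>1, skip
j=3: 5>1, skip
j=4: 1≤1, i=0, swap(0,4) ⇒ 1 5 4 5 5 4 1 1
j=5: 4>1, skip
j=6: 1≤1, i=1, swap(1,6) ⇒ 1 1 4 5 5 4 5 1
swap(2,7) ⇒ 1 1 1 5 5 4 5 4; return 2

2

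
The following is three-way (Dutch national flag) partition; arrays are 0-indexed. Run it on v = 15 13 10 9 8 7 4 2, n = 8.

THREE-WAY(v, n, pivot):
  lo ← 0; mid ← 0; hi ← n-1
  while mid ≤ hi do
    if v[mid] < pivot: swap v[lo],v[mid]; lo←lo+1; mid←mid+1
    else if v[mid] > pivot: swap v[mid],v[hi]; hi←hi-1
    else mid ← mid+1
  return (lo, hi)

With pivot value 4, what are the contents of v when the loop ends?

lo=0 mid=0 hi=7
15>4: swap(0,7), hi=6 ⇒ 2 13 10 9 8 7 4 15
2<4: swap(0,0), lo=1 mid=1 ⇒ 2 13 10 9 8 7 4 15
13>4: swap(1,6), hi=5 ⇒ 2 4 10 9 8 7 13 15
4=4: mid=2
10>4: swap(2,5), hi=4 ⇒ 2 4 7 9 8 10 13 15
7>4: swap(2,4), hi=3 ⇒ 2 4 8 9 7 10 13 15
8>4: swap(2,3), hi=2 ⇒ 2 4 9 8 7 10 13 15
9>4: swap(2,2), hi=1 ⇒ 2 4 9 8 7 10 13 15
done. lo=1 hi=1; v=2 4 9 8 7 10 13 15

2 4 9 8 7 10 13 15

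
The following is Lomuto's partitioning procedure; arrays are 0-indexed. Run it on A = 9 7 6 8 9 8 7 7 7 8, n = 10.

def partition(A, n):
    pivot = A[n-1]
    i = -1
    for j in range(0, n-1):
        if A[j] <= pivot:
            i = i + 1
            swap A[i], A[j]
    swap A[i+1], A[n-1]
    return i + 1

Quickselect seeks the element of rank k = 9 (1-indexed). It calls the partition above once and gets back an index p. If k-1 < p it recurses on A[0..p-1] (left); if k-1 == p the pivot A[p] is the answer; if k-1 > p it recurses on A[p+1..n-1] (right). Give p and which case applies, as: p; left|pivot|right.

7; right

pivot = A[9] = 8; i = -1
j=0: A[0]=9 > 8 → no swap
j=1: A[1]=7 ≤ 8 → i=0, swap A[0],A[1] → 7 9 6 8 9 8 7 7 7 8
j=2: A[2]=6 ≤ 8 → i=1, swap A[1],A[2] → 7 6 9 8 9 8 7 7 7 8
j=3: A[3]=8 ≤ 8 → i=2, swap A[2],A[3] → 7 6 8 9 9 8 7 7 7 8
j=4: A[4]=9 > 8 → no swap
j=5: A[5]=8 ≤ 8 → i=3, swap A[3],A[5] → 7 6 8 8 9 9 7 7 7 8
j=6: A[6]=7 ≤ 8 → i=4, swap A[4],A[6] → 7 6 8 8 7 9 9 7 7 8
j=7: A[7]=7 ≤ 8 → i=5, swap A[5],A[7] → 7 6 8 8 7 7 9 9 7 8
j=8: A[8]=7 ≤ 8 → i=6, swap A[6],A[8] → 7 6 8 8 7 7 7 9 9 8
final swap A[7],A[9] → 7 6 8 8 7 7 7 8 9 9; return 7
p = 7; k-1 = 8 > 7 ⇒ right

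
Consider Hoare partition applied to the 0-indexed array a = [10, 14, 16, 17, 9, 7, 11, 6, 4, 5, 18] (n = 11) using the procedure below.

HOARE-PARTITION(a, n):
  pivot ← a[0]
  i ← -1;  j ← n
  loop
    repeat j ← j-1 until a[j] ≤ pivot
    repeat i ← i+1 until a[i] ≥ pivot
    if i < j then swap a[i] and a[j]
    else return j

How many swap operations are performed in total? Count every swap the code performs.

4

pivot = a[0] = 10; i = -1, j = 11
j→9 (a[9]=5≤10), i→0 (a[0]=10≥10); i<j, swap → [5, 14, 16, 17, 9, 7, 11, 6, 4, 10, 18]
j→8 (a[8]=4≤10), i→1 (a[1]=14≥10); i<j, swap → [5, 4, 16, 17, 9, 7, 11, 6, 14, 10, 18]
j→7 (a[7]=6≤10), i→2 (a[2]=16≥10); i<j, swap → [5, 4, 6, 17, 9, 7, 11, 16, 14, 10, 18]
j→5 (a[5]=7≤10), i→3 (a[3]=17≥10); i<j, swap → [5, 4, 6, 7, 9, 17, 11, 16, 14, 10, 18]
j→4, i→5; i≥j, return j=4. a = [5, 4, 6, 7, 9, 17, 11, 16, 14, 10, 18]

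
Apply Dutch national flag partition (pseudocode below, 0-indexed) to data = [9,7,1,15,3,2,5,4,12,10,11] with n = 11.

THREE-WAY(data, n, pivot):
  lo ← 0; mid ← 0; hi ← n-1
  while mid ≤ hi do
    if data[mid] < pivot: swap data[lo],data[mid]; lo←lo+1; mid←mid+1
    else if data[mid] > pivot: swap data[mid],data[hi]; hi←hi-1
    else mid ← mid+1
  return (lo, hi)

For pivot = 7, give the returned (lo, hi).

(5, 5)

pivot = 7; lo=0, mid=0, hi=10
data[mid]=9>7: swap data[0],data[10]; hi=9 → [11,7,1,15,3,2,5,4,12,10,9]
data[mid]=11>7: swap data[0],data[9]; hi=8 → [10,7,1,15,3,2,5,4,12,11,9]
data[mid]=10>7: swap data[0],data[8]; hi=7 → [12,7,1,15,3,2,5,4,10,11,9]
data[mid]=12>7: swap data[0],data[7]; hi=6 → [4,7,1,15,3,2,5,12,10,11,9]
data[mid]=4<7: swap data[0],data[0]; lo=1,mid=1 → [4,7,1,15,3,2,5,12,10,11,9]
data[mid]=7=7: mid=2
data[mid]=1<7: swap data[1],data[2]; lo=2,mid=3 → [4,1,7,15,3,2,5,12,10,11,9]
data[mid]=15>7: swap data[3],data[6]; hi=5 → [4,1,7,5,3,2,15,12,10,11,9]
data[mid]=5<7: swap data[2],data[3]; lo=3,mid=4 → [4,1,5,7,3,2,15,12,10,11,9]
data[mid]=3<7: swap data[3],data[4]; lo=4,mid=5 → [4,1,5,3,7,2,15,12,10,11,9]
data[mid]=2<7: swap data[4],data[5]; lo=5,mid=6 → [4,1,5,3,2,7,15,12,10,11,9]
end: lo=5, hi=5; data = [4,1,5,3,2,7,15,12,10,11,9]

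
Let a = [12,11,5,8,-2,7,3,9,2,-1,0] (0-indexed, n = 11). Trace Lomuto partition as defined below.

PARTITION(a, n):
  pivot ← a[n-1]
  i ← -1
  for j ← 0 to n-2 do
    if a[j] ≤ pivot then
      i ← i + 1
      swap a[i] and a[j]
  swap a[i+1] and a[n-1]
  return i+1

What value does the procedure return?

2

pivot = a[10] = 0; i = -1
j=0: a[0]=12 > 0 → no swap
j=1: a[1]=11 > 0 → no swap
j=2: a[2]=5 > 0 → no swap
j=3: a[3]=8 > 0 → no swap
j=4: a[4]=-2 ≤ 0 → i=0, swap a[0],a[4] → [-2,11,5,8,12,7,3,9,2,-1,0]
j=5: a[5]=7 > 0 → no swap
j=6: a[6]=3 > 0 → no swap
j=7: a[7]=9 > 0 → no swap
j=8: a[8]=2 > 0 → no swap
j=9: a[9]=-1 ≤ 0 → i=1, swap a[1],a[9] → [-2,-1,5,8,12,7,3,9,2,11,0]
final swap a[2],a[10] → [-2,-1,0,8,12,7,3,9,2,11,5]; return 2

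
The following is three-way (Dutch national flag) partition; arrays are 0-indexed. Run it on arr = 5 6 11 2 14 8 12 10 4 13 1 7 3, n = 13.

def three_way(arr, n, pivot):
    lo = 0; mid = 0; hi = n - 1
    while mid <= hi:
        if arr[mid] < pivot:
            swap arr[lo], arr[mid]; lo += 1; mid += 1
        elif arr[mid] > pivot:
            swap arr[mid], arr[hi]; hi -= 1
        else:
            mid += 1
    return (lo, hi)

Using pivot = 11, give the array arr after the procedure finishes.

lo=0 mid=0 hi=12
5<11: swap(0,0), lo=1 mid=1 ⇒ 5 6 11 2 14 8 12 10 4 13 1 7 3
6<11: swap(1,1), lo=2 mid=2 ⇒ 5 6 11 2 14 8 12 10 4 13 1 7 3
11=11: mid=3
2<11: swap(2,3), lo=3 mid=4 ⇒ 5 6 2 11 14 8 12 10 4 13 1 7 3
14>11: swap(4,12), hi=11 ⇒ 5 6 2 11 3 8 12 10 4 13 1 7 14
3<11: swap(3,4), lo=4 mid=5 ⇒ 5 6 2 3 11 8 12 10 4 13 1 7 14
8<11: swap(4,5), lo=5 mid=6 ⇒ 5 6 2 3 8 11 12 10 4 13 1 7 14
12>11: swap(6,11), hi=10 ⇒ 5 6 2 3 8 11 7 10 4 13 1 12 14
7<11: swap(5,6), lo=6 mid=7 ⇒ 5 6 2 3 8 7 11 10 4 13 1 12 14
10<11: swap(6,7), lo=7 mid=8 ⇒ 5 6 2 3 8 7 10 11 4 13 1 12 14
4<11: swap(7,8), lo=8 mid=9 ⇒ 5 6 2 3 8 7 10 4 11 13 1 12 14
13>11: swap(9,10), hi=9 ⇒ 5 6 2 3 8 7 10 4 11 1 13 12 14
1<11: swap(8,9), lo=9 mid=10 ⇒ 5 6 2 3 8 7 10 4 1 11 13 12 14
done. lo=9 hi=9; arr=5 6 2 3 8 7 10 4 1 11 13 12 14

5 6 2 3 8 7 10 4 1 11 13 12 14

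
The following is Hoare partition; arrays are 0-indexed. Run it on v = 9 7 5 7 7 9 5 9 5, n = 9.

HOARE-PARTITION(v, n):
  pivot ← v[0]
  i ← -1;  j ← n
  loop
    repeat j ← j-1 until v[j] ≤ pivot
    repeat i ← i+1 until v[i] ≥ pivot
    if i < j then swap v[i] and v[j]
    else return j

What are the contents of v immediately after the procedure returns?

pivot=9
j stops at 8 (5), i stops at 0 (9); swap ⇒ 5 7 5 7 7 9 5 9 9
j stops at 7 (9), i stops at 5 (9); swap ⇒ 5 7 5 7 7 9 5 9 9
j stops at 6, i stops at 7; i≥j ⇒ return 6. v=5 7 5 7 7 9 5 9 9

5 7 5 7 7 9 5 9 9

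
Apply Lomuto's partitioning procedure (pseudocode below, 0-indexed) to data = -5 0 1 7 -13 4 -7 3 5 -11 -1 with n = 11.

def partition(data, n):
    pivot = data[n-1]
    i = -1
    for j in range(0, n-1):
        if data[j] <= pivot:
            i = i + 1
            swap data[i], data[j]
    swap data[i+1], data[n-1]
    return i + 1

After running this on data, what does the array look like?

-5 -13 -7 -11 -1 4 1 3 5 7 0

pivot=-1, i=-1
j=0: -5≤-1, i=0, swap(0,0) ⇒ -5 0 1 7 -13 4 -7 3 5 -11 -1
j=1: 0>-1, skip
j=2: 1>-1, skip
j=3: 7>-1, skip
j=4: -13≤-1, i=1, swap(1,4) ⇒ -5 -13 1 7 0 4 -7 3 5 -11 -1
j=5: 4>-1, skip
j=6: -7≤-1, i=2, swap(2,6) ⇒ -5 -13 -7 7 0 4 1 3 5 -11 -1
j=7: 3>-1, skip
j=8: 5>-1, skip
j=9: -11≤-1, i=3, swap(3,9) ⇒ -5 -13 -7 -11 0 4 1 3 5 7 -1
swap(4,10) ⇒ -5 -13 -7 -11 -1 4 1 3 5 7 0; return 4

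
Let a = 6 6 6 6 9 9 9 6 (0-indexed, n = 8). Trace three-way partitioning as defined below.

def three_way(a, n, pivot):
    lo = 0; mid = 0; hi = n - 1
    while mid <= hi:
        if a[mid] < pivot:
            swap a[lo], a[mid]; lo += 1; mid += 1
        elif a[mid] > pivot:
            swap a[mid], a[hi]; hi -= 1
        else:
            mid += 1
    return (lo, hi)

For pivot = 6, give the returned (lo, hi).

lo=0 mid=0 hi=7
6=6: mid=1
6=6: mid=2
6=6: mid=3
6=6: mid=4
9>6: swap(4,7), hi=6 ⇒ 6 6 6 6 6 9 9 9
6=6: mid=5
9>6: swap(5,6), hi=5 ⇒ 6 6 6 6 6 9 9 9
9>6: swap(5,5), hi=4 ⇒ 6 6 6 6 6 9 9 9
done. lo=0 hi=4; a=6 6 6 6 6 9 9 9

(0, 4)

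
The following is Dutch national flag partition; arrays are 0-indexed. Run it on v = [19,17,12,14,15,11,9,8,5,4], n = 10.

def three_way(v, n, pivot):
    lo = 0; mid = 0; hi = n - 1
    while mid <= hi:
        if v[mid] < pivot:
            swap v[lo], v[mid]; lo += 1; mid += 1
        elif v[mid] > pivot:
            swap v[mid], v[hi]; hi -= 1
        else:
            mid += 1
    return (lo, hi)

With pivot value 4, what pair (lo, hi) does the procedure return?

pivot = 4; lo=0, mid=0, hi=9
v[mid]=19>4: swap v[0],v[9]; hi=8 → [4,17,12,14,15,11,9,8,5,19]
v[mid]=4=4: mid=1
v[mid]=17>4: swap v[1],v[8]; hi=7 → [4,5,12,14,15,11,9,8,17,19]
v[mid]=5>4: swap v[1],v[7]; hi=6 → [4,8,12,14,15,11,9,5,17,19]
v[mid]=8>4: swap v[1],v[6]; hi=5 → [4,9,12,14,15,11,8,5,17,19]
v[mid]=9>4: swap v[1],v[5]; hi=4 → [4,11,12,14,15,9,8,5,17,19]
v[mid]=11>4: swap v[1],v[4]; hi=3 → [4,15,12,14,11,9,8,5,17,19]
v[mid]=15>4: swap v[1],v[3]; hi=2 → [4,14,12,15,11,9,8,5,17,19]
v[mid]=14>4: swap v[1],v[2]; hi=1 → [4,12,14,15,11,9,8,5,17,19]
v[mid]=12>4: swap v[1],v[1]; hi=0 → [4,12,14,15,11,9,8,5,17,19]
end: lo=0, hi=0; v = [4,12,14,15,11,9,8,5,17,19]

(0, 0)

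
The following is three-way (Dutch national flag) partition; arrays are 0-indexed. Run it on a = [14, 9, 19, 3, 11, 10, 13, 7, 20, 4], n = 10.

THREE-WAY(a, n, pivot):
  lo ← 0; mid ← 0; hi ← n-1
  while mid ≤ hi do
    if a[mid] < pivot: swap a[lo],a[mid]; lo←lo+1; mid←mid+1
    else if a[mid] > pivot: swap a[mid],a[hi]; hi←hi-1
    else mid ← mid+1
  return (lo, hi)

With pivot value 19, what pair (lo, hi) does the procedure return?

lo=0 mid=0 hi=9
14<19: swap(0,0), lo=1 mid=1 ⇒ [14, 9, 19, 3, 11, 10, 13, 7, 20, 4]
9<19: swap(1,1), lo=2 mid=2 ⇒ [14, 9, 19, 3, 11, 10, 13, 7, 20, 4]
19=19: mid=3
3<19: swap(2,3), lo=3 mid=4 ⇒ [14, 9, 3, 19, 11, 10, 13, 7, 20, 4]
11<19: swap(3,4), lo=4 mid=5 ⇒ [14, 9, 3, 11, 19, 10, 13, 7, 20, 4]
10<19: swap(4,5), lo=5 mid=6 ⇒ [14, 9, 3, 11, 10, 19, 13, 7, 20, 4]
13<19: swap(5,6), lo=6 mid=7 ⇒ [14, 9, 3, 11, 10, 13, 19, 7, 20, 4]
7<19: swap(6,7), lo=7 mid=8 ⇒ [14, 9, 3, 11, 10, 13, 7, 19, 20, 4]
20>19: swap(8,9), hi=8 ⇒ [14, 9, 3, 11, 10, 13, 7, 19, 4, 20]
4<19: swap(7,8), lo=8 mid=9 ⇒ [14, 9, 3, 11, 10, 13, 7, 4, 19, 20]
done. lo=8 hi=8; a=[14, 9, 3, 11, 10, 13, 7, 4, 19, 20]

(8, 8)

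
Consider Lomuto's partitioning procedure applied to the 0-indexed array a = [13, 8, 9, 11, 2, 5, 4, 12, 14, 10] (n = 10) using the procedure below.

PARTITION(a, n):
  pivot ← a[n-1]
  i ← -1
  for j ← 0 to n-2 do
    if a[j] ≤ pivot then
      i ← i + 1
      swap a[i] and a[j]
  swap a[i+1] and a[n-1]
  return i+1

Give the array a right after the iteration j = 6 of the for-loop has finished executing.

pivot = a[9] = 10; i = -1
j=0: a[0]=13 > 10 → no swap
j=1: a[1]=8 ≤ 10 → i=0, swap a[0],a[1] → [8, 13, 9, 11, 2, 5, 4, 12, 14, 10]
j=2: a[2]=9 ≤ 10 → i=1, swap a[1],a[2] → [8, 9, 13, 11, 2, 5, 4, 12, 14, 10]
j=3: a[3]=11 > 10 → no swap
j=4: a[4]=2 ≤ 10 → i=2, swap a[2],a[4] → [8, 9, 2, 11, 13, 5, 4, 12, 14, 10]
j=5: a[5]=5 ≤ 10 → i=3, swap a[3],a[5] → [8, 9, 2, 5, 13, 11, 4, 12, 14, 10]
j=6: a[6]=4 ≤ 10 → i=4, swap a[4],a[6] → [8, 9, 2, 5, 4, 11, 13, 12, 14, 10]
(after j=6) a = [8, 9, 2, 5, 4, 11, 13, 12, 14, 10]

[8, 9, 2, 5, 4, 11, 13, 12, 14, 10]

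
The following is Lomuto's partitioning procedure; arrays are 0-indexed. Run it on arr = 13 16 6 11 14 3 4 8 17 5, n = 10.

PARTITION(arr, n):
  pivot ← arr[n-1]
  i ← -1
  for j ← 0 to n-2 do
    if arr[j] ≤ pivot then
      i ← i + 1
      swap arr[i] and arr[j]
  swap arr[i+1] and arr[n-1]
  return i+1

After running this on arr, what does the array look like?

3 4 5 11 14 13 16 8 17 6

pivot=5, i=-1
j=0: 13>5, skip
j=1: 16>5, skip
j=2: 6>5, skip
j=3: 11>5, skip
j=4: 14>5, skip
j=5: 3≤5, i=0, swap(0,5) ⇒ 3 16 6 11 14 13 4 8 17 5
j=6: 4≤5, i=1, swap(1,6) ⇒ 3 4 6 11 14 13 16 8 17 5
j=7: 8>5, skip
j=8: 17>5, skip
swap(2,9) ⇒ 3 4 5 11 14 13 16 8 17 6; return 2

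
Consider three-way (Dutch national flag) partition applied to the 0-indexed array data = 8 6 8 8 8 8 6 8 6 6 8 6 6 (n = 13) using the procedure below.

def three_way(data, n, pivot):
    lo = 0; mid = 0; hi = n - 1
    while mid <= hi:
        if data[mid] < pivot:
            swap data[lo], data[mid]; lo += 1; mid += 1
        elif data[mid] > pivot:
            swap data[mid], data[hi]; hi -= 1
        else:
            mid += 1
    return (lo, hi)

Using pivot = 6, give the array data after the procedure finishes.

lo=0 mid=0 hi=12
8>6: swap(0,12), hi=11 ⇒ 6 6 8 8 8 8 6 8 6 6 8 6 8
6=6: mid=1
6=6: mid=2
8>6: swap(2,11), hi=10 ⇒ 6 6 6 8 8 8 6 8 6 6 8 8 8
6=6: mid=3
8>6: swap(3,10), hi=9 ⇒ 6 6 6 8 8 8 6 8 6 6 8 8 8
8>6: swap(3,9), hi=8 ⇒ 6 6 6 6 8 8 6 8 6 8 8 8 8
6=6: mid=4
8>6: swap(4,8), hi=7 ⇒ 6 6 6 6 6 8 6 8 8 8 8 8 8
6=6: mid=5
8>6: swap(5,7), hi=6 ⇒ 6 6 6 6 6 8 6 8 8 8 8 8 8
8>6: swap(5,6), hi=5 ⇒ 6 6 6 6 6 6 8 8 8 8 8 8 8
6=6: mid=6
done. lo=0 hi=5; data=6 6 6 6 6 6 8 8 8 8 8 8 8

6 6 6 6 6 6 8 8 8 8 8 8 8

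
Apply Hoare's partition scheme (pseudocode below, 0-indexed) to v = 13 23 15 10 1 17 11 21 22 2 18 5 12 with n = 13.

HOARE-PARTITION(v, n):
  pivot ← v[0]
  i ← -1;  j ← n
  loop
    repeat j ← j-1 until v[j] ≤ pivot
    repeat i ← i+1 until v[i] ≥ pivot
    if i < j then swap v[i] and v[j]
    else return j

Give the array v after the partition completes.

pivot = v[0] = 13; i = -1, j = 13
j→12 (v[12]=12≤13), i→0 (v[0]=13≥13); i<j, swap → 12 23 15 10 1 17 11 21 22 2 18 5 13
j→11 (v[11]=5≤13), i→1 (v[1]=23≥13); i<j, swap → 12 5 15 10 1 17 11 21 22 2 18 23 13
j→9 (v[9]=2≤13), i→2 (v[2]=15≥13); i<j, swap → 12 5 2 10 1 17 11 21 22 15 18 23 13
j→6 (v[6]=11≤13), i→5 (v[5]=17≥13); i<j, swap → 12 5 2 10 1 11 17 21 22 15 18 23 13
j→5, i→6; i≥j, return j=5. v = 12 5 2 10 1 11 17 21 22 15 18 23 13

12 5 2 10 1 11 17 21 22 15 18 23 13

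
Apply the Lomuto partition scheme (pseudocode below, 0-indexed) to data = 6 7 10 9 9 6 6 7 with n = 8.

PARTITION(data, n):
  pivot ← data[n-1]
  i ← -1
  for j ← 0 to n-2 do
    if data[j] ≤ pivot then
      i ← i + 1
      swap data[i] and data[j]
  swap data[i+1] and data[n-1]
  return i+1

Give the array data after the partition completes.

pivot=7, i=-1
j=0: 6≤7, i=0, swap(0,0) ⇒ 6 7 10 9 9 6 6 7
j=1: 7≤7, i=1, swap(1,1) ⇒ 6 7 10 9 9 6 6 7
j=2: 10>7, skip
j=3: 9>7, skip
j=4: 9>7, skip
j=5: 6≤7, i=2, swap(2,5) ⇒ 6 7 6 9 9 10 6 7
j=6: 6≤7, i=3, swap(3,6) ⇒ 6 7 6 6 9 10 9 7
swap(4,7) ⇒ 6 7 6 6 7 10 9 9; return 4

6 7 6 6 7 10 9 9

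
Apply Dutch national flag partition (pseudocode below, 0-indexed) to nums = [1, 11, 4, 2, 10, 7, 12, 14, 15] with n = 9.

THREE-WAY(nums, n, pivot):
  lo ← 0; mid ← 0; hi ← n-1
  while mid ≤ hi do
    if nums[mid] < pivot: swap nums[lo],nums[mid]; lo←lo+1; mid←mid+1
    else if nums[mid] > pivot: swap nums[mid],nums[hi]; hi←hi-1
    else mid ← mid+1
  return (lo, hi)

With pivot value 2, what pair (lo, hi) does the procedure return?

(1, 1)

pivot = 2; lo=0, mid=0, hi=8
nums[mid]=1<2: swap nums[0],nums[0]; lo=1,mid=1 → [1, 11, 4, 2, 10, 7, 12, 14, 15]
nums[mid]=11>2: swap nums[1],nums[8]; hi=7 → [1, 15, 4, 2, 10, 7, 12, 14, 11]
nums[mid]=15>2: swap nums[1],nums[7]; hi=6 → [1, 14, 4, 2, 10, 7, 12, 15, 11]
nums[mid]=14>2: swap nums[1],nums[6]; hi=5 → [1, 12, 4, 2, 10, 7, 14, 15, 11]
nums[mid]=12>2: swap nums[1],nums[5]; hi=4 → [1, 7, 4, 2, 10, 12, 14, 15, 11]
nums[mid]=7>2: swap nums[1],nums[4]; hi=3 → [1, 10, 4, 2, 7, 12, 14, 15, 11]
nums[mid]=10>2: swap nums[1],nums[3]; hi=2 → [1, 2, 4, 10, 7, 12, 14, 15, 11]
nums[mid]=2=2: mid=2
nums[mid]=4>2: swap nums[2],nums[2]; hi=1 → [1, 2, 4, 10, 7, 12, 14, 15, 11]
end: lo=1, hi=1; nums = [1, 2, 4, 10, 7, 12, 14, 15, 11]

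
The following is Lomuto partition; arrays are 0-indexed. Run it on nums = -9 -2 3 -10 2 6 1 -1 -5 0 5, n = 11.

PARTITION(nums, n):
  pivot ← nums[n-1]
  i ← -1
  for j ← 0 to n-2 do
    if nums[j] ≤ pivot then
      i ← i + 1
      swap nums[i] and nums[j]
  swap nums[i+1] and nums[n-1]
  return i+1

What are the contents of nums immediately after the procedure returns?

pivot = nums[10] = 5; i = -1
j=0: nums[0]=-9 ≤ 5 → i=0, swap nums[0],nums[0] (no change) → -9 -2 3 -10 2 6 1 -1 -5 0 5
j=1: nums[1]=-2 ≤ 5 → i=1, swap nums[1],nums[1] (no change) → -9 -2 3 -10 2 6 1 -1 -5 0 5
j=2: nums[2]=3 ≤ 5 → i=2, swap nums[2],nums[2] (no change) → -9 -2 3 -10 2 6 1 -1 -5 0 5
j=3: nums[3]=-10 ≤ 5 → i=3, swap nums[3],nums[3] (no change) → -9 -2 3 -10 2 6 1 -1 -5 0 5
j=4: nums[4]=2 ≤ 5 → i=4, swap nums[4],nums[4] (no change) → -9 -2 3 -10 2 6 1 -1 -5 0 5
j=5: nums[5]=6 > 5 → no swap
j=6: nums[6]=1 ≤ 5 → i=5, swap nums[5],nums[6] → -9 -2 3 -10 2 1 6 -1 -5 0 5
j=7: nums[7]=-1 ≤ 5 → i=6, swap nums[6],nums[7] → -9 -2 3 -10 2 1 -1 6 -5 0 5
j=8: nums[8]=-5 ≤ 5 → i=7, swap nums[7],nums[8] → -9 -2 3 -10 2 1 -1 -5 6 0 5
j=9: nums[9]=0 ≤ 5 → i=8, swap nums[8],nums[9] → -9 -2 3 -10 2 1 -1 -5 0 6 5
final swap nums[9],nums[10] → -9 -2 3 -10 2 1 -1 -5 0 5 6; return 9

-9 -2 3 -10 2 1 -1 -5 0 5 6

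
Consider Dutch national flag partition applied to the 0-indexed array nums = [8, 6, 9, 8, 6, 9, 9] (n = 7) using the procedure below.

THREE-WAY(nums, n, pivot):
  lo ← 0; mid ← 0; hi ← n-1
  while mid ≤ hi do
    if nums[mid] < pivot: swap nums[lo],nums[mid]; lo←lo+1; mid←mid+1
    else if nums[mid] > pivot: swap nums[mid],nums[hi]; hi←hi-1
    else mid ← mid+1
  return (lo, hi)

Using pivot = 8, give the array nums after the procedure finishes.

lo=0 mid=0 hi=6
8=8: mid=1
6<8: swap(0,1), lo=1 mid=2 ⇒ [6, 8, 9, 8, 6, 9, 9]
9>8: swap(2,6), hi=5 ⇒ [6, 8, 9, 8, 6, 9, 9]
9>8: swap(2,5), hi=4 ⇒ [6, 8, 9, 8, 6, 9, 9]
9>8: swap(2,4), hi=3 ⇒ [6, 8, 6, 8, 9, 9, 9]
6<8: swap(1,2), lo=2 mid=3 ⇒ [6, 6, 8, 8, 9, 9, 9]
8=8: mid=4
done. lo=2 hi=3; nums=[6, 6, 8, 8, 9, 9, 9]

[6, 6, 8, 8, 9, 9, 9]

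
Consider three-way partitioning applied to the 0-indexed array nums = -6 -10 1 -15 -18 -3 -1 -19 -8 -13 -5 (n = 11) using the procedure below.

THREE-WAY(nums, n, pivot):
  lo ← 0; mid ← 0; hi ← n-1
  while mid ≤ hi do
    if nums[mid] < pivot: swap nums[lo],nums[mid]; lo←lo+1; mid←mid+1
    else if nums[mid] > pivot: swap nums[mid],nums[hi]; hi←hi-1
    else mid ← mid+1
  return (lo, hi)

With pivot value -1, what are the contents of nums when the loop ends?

lo=0 mid=0 hi=10
-6<-1: swap(0,0), lo=1 mid=1 ⇒ -6 -10 1 -15 -18 -3 -1 -19 -8 -13 -5
-10<-1: swap(1,1), lo=2 mid=2 ⇒ -6 -10 1 -15 -18 -3 -1 -19 -8 -13 -5
1>-1: swap(2,10), hi=9 ⇒ -6 -10 -5 -15 -18 -3 -1 -19 -8 -13 1
-5<-1: swap(2,2), lo=3 mid=3 ⇒ -6 -10 -5 -15 -18 -3 -1 -19 -8 -13 1
-15<-1: swap(3,3), lo=4 mid=4 ⇒ -6 -10 -5 -15 -18 -3 -1 -19 -8 -13 1
-18<-1: swap(4,4), lo=5 mid=5 ⇒ -6 -10 -5 -15 -18 -3 -1 -19 -8 -13 1
-3<-1: swap(5,5), lo=6 mid=6 ⇒ -6 -10 -5 -15 -18 -3 -1 -19 -8 -13 1
-1=-1: mid=7
-19<-1: swap(6,7), lo=7 mid=8 ⇒ -6 -10 -5 -15 -18 -3 -19 -1 -8 -13 1
-8<-1: swap(7,8), lo=8 mid=9 ⇒ -6 -10 -5 -15 -18 -3 -19 -8 -1 -13 1
-13<-1: swap(8,9), lo=9 mid=10 ⇒ -6 -10 -5 -15 -18 -3 -19 -8 -13 -1 1
done. lo=9 hi=9; nums=-6 -10 -5 -15 -18 -3 -19 -8 -13 -1 1

-6 -10 -5 -15 -18 -3 -19 -8 -13 -1 1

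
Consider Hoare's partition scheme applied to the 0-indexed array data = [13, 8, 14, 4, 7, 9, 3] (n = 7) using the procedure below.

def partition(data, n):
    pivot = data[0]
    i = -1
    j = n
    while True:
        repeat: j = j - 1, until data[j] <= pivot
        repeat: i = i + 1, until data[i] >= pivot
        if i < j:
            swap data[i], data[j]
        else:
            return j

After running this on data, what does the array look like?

[3, 8, 9, 4, 7, 14, 13]

pivot = data[0] = 13; i = -1, j = 7
j→6 (data[6]=3≤13), i→0 (data[0]=13≥13); i<j, swap → [3, 8, 14, 4, 7, 9, 13]
j→5 (data[5]=9≤13), i→2 (data[2]=14≥13); i<j, swap → [3, 8, 9, 4, 7, 14, 13]
j→4, i→5; i≥j, return j=4. data = [3, 8, 9, 4, 7, 14, 13]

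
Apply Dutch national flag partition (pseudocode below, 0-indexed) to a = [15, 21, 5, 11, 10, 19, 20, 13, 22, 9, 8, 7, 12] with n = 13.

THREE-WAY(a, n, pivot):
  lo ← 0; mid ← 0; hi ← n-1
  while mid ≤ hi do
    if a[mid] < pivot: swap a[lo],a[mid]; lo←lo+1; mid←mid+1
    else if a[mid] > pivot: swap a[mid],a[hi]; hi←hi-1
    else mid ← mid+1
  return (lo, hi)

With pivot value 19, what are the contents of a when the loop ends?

[15, 12, 5, 11, 10, 7, 13, 8, 9, 19, 22, 20, 21]

pivot = 19; lo=0, mid=0, hi=12
a[mid]=15<19: swap a[0],a[0]; lo=1,mid=1 → [15, 21, 5, 11, 10, 19, 20, 13, 22, 9, 8, 7, 12]
a[mid]=21>19: swap a[1],a[12]; hi=11 → [15, 12, 5, 11, 10, 19, 20, 13, 22, 9, 8, 7, 21]
a[mid]=12<19: swap a[1],a[1]; lo=2,mid=2 → [15, 12, 5, 11, 10, 19, 20, 13, 22, 9, 8, 7, 21]
a[mid]=5<19: swap a[2],a[2]; lo=3,mid=3 → [15, 12, 5, 11, 10, 19, 20, 13, 22, 9, 8, 7, 21]
a[mid]=11<19: swap a[3],a[3]; lo=4,mid=4 → [15, 12, 5, 11, 10, 19, 20, 13, 22, 9, 8, 7, 21]
a[mid]=10<19: swap a[4],a[4]; lo=5,mid=5 → [15, 12, 5, 11, 10, 19, 20, 13, 22, 9, 8, 7, 21]
a[mid]=19=19: mid=6
a[mid]=20>19: swap a[6],a[11]; hi=10 → [15, 12, 5, 11, 10, 19, 7, 13, 22, 9, 8, 20, 21]
a[mid]=7<19: swap a[5],a[6]; lo=6,mid=7 → [15, 12, 5, 11, 10, 7, 19, 13, 22, 9, 8, 20, 21]
a[mid]=13<19: swap a[6],a[7]; lo=7,mid=8 → [15, 12, 5, 11, 10, 7, 13, 19, 22, 9, 8, 20, 21]
a[mid]=22>19: swap a[8],a[10]; hi=9 → [15, 12, 5, 11, 10, 7, 13, 19, 8, 9, 22, 20, 21]
a[mid]=8<19: swap a[7],a[8]; lo=8,mid=9 → [15, 12, 5, 11, 10, 7, 13, 8, 19, 9, 22, 20, 21]
a[mid]=9<19: swap a[8],a[9]; lo=9,mid=10 → [15, 12, 5, 11, 10, 7, 13, 8, 9, 19, 22, 20, 21]
end: lo=9, hi=9; a = [15, 12, 5, 11, 10, 7, 13, 8, 9, 19, 22, 20, 21]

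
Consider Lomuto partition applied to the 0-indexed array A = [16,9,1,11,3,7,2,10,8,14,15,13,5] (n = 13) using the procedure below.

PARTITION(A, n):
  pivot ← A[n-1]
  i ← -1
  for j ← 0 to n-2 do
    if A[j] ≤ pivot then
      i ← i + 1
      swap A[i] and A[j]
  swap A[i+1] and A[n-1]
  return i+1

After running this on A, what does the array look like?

[1,3,2,5,9,7,16,10,8,14,15,13,11]

pivot = A[12] = 5; i = -1
j=0: A[0]=16 > 5 → no swap
j=1: A[1]=9 > 5 → no swap
j=2: A[2]=1 ≤ 5 → i=0, swap A[0],A[2] → [1,9,16,11,3,7,2,10,8,14,15,13,5]
j=3: A[3]=11 > 5 → no swap
j=4: A[4]=3 ≤ 5 → i=1, swap A[1],A[4] → [1,3,16,11,9,7,2,10,8,14,15,13,5]
j=5: A[5]=7 > 5 → no swap
j=6: A[6]=2 ≤ 5 → i=2, swap A[2],A[6] → [1,3,2,11,9,7,16,10,8,14,15,13,5]
j=7: A[7]=10 > 5 → no swap
j=8: A[8]=8 > 5 → no swap
j=9: A[9]=14 > 5 → no swap
j=10: A[10]=15 > 5 → no swap
j=11: A[11]=13 > 5 → no swap
final swap A[3],A[12] → [1,3,2,5,9,7,16,10,8,14,15,13,11]; return 3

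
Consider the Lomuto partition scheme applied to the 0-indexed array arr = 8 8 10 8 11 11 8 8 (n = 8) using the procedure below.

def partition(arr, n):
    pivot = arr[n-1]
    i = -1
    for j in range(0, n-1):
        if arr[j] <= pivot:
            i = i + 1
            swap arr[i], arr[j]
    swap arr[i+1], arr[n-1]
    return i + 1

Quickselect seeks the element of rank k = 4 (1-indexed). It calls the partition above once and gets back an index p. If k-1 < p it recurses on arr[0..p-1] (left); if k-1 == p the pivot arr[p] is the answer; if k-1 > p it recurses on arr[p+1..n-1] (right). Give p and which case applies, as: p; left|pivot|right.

pivot=8, i=-1
j=0: 8≤8, i=0, swap(0,0) ⇒ 8 8 10 8 11 11 8 8
j=1: 8≤8, i=1, swap(1,1) ⇒ 8 8 10 8 11 11 8 8
j=2: 10>8, skip
j=3: 8≤8, i=2, swap(2,3) ⇒ 8 8 8 10 11 11 8 8
j=4: 11>8, skip
j=5: 11>8, skip
j=6: 8≤8, i=3, swap(3,6) ⇒ 8 8 8 8 11 11 10 8
swap(4,7) ⇒ 8 8 8 8 8 11 10 11; return 4
p = 4; k-1 = 3 < 4 ⇒ left

4; left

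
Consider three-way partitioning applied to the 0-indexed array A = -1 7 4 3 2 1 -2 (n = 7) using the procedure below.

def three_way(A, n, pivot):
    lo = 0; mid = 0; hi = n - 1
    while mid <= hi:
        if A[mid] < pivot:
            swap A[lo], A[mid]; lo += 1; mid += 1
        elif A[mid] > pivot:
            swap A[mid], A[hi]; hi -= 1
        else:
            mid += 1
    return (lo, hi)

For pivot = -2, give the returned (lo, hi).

lo=0 mid=0 hi=6
-1>-2: swap(0,6), hi=5 ⇒ -2 7 4 3 2 1 -1
-2=-2: mid=1
7>-2: swap(1,5), hi=4 ⇒ -2 1 4 3 2 7 -1
1>-2: swap(1,4), hi=3 ⇒ -2 2 4 3 1 7 -1
2>-2: swap(1,3), hi=2 ⇒ -2 3 4 2 1 7 -1
3>-2: swap(1,2), hi=1 ⇒ -2 4 3 2 1 7 -1
4>-2: swap(1,1), hi=0 ⇒ -2 4 3 2 1 7 -1
done. lo=0 hi=0; A=-2 4 3 2 1 7 -1

(0, 0)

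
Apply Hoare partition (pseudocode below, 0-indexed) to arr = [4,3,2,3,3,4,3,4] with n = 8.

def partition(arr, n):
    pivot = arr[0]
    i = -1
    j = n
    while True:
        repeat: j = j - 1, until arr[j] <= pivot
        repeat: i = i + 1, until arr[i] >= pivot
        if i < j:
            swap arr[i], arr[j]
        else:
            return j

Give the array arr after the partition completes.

pivot=4
j stops at 7 (4), i stops at 0 (4); swap ⇒ [4,3,2,3,3,4,3,4]
j stops at 6 (3), i stops at 5 (4); swap ⇒ [4,3,2,3,3,3,4,4]
j stops at 5, i stops at 6; i≥j ⇒ return 5. arr=[4,3,2,3,3,3,4,4]

[4,3,2,3,3,3,4,4]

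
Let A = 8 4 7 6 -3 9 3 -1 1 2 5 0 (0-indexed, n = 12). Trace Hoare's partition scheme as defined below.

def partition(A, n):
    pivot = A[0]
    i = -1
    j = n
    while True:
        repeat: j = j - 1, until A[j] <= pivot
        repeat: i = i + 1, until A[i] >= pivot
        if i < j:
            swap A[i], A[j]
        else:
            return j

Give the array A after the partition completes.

pivot = A[0] = 8; i = -1, j = 12
j→11 (A[11]=0≤8), i→0 (A[0]=8≥8); i<j, swap → 0 4 7 6 -3 9 3 -1 1 2 5 8
j→10 (A[10]=5≤8), i→5 (A[5]=9≥8); i<j, swap → 0 4 7 6 -3 5 3 -1 1 2 9 8
j→9, i→10; i≥j, return j=9. A = 0 4 7 6 -3 5 3 -1 1 2 9 8

0 4 7 6 -3 5 3 -1 1 2 9 8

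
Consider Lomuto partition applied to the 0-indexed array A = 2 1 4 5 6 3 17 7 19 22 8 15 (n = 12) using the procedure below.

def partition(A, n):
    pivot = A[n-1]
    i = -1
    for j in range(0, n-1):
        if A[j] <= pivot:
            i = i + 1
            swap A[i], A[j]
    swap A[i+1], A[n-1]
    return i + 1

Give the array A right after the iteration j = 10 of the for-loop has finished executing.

2 1 4 5 6 3 7 8 19 22 17 15

pivot = A[11] = 15; i = -1
j=0: A[0]=2 ≤ 15 → i=0, swap A[0],A[0] (no change) → 2 1 4 5 6 3 17 7 19 22 8 15
j=1: A[1]=1 ≤ 15 → i=1, swap A[1],A[1] (no change) → 2 1 4 5 6 3 17 7 19 22 8 15
j=2: A[2]=4 ≤ 15 → i=2, swap A[2],A[2] (no change) → 2 1 4 5 6 3 17 7 19 22 8 15
j=3: A[3]=5 ≤ 15 → i=3, swap A[3],A[3] (no change) → 2 1 4 5 6 3 17 7 19 22 8 15
j=4: A[4]=6 ≤ 15 → i=4, swap A[4],A[4] (no change) → 2 1 4 5 6 3 17 7 19 22 8 15
j=5: A[5]=3 ≤ 15 → i=5, swap A[5],A[5] (no change) → 2 1 4 5 6 3 17 7 19 22 8 15
j=6: A[6]=17 > 15 → no swap
j=7: A[7]=7 ≤ 15 → i=6, swap A[6],A[7] → 2 1 4 5 6 3 7 17 19 22 8 15
j=8: A[8]=19 > 15 → no swap
j=9: A[9]=22 > 15 → no swap
j=10: A[10]=8 ≤ 15 → i=7, swap A[7],A[10] → 2 1 4 5 6 3 7 8 19 22 17 15
(after j=10) A = 2 1 4 5 6 3 7 8 19 22 17 15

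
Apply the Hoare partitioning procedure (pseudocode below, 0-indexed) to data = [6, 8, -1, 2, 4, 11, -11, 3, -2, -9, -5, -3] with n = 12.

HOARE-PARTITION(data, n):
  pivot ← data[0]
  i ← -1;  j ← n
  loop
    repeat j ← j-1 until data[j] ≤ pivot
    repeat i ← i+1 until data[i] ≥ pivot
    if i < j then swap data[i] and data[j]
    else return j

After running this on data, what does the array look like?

[-3, -5, -1, 2, 4, -9, -11, 3, -2, 11, 8, 6]

pivot=6
j stops at 11 (-3), i stops at 0 (6); swap ⇒ [-3, 8, -1, 2, 4, 11, -11, 3, -2, -9, -5, 6]
j stops at 10 (-5), i stops at 1 (8); swap ⇒ [-3, -5, -1, 2, 4, 11, -11, 3, -2, -9, 8, 6]
j stops at 9 (-9), i stops at 5 (11); swap ⇒ [-3, -5, -1, 2, 4, -9, -11, 3, -2, 11, 8, 6]
j stops at 8, i stops at 9; i≥j ⇒ return 8. data=[-3, -5, -1, 2, 4, -9, -11, 3, -2, 11, 8, 6]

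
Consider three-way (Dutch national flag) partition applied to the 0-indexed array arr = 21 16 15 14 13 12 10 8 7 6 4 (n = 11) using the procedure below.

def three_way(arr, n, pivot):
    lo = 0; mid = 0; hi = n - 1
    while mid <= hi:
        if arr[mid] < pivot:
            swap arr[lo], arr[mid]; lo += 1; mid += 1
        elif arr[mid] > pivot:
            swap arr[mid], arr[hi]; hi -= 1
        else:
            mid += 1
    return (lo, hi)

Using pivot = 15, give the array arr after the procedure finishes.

lo=0 mid=0 hi=10
21>15: swap(0,10), hi=9 ⇒ 4 16 15 14 13 12 10 8 7 6 21
4<15: swap(0,0), lo=1 mid=1 ⇒ 4 16 15 14 13 12 10 8 7 6 21
16>15: swap(1,9), hi=8 ⇒ 4 6 15 14 13 12 10 8 7 16 21
6<15: swap(1,1), lo=2 mid=2 ⇒ 4 6 15 14 13 12 10 8 7 16 21
15=15: mid=3
14<15: swap(2,3), lo=3 mid=4 ⇒ 4 6 14 15 13 12 10 8 7 16 21
13<15: swap(3,4), lo=4 mid=5 ⇒ 4 6 14 13 15 12 10 8 7 16 21
12<15: swap(4,5), lo=5 mid=6 ⇒ 4 6 14 13 12 15 10 8 7 16 21
10<15: swap(5,6), lo=6 mid=7 ⇒ 4 6 14 13 12 10 15 8 7 16 21
8<15: swap(6,7), lo=7 mid=8 ⇒ 4 6 14 13 12 10 8 15 7 16 21
7<15: swap(7,8), lo=8 mid=9 ⇒ 4 6 14 13 12 10 8 7 15 16 21
done. lo=8 hi=8; arr=4 6 14 13 12 10 8 7 15 16 21

4 6 14 13 12 10 8 7 15 16 21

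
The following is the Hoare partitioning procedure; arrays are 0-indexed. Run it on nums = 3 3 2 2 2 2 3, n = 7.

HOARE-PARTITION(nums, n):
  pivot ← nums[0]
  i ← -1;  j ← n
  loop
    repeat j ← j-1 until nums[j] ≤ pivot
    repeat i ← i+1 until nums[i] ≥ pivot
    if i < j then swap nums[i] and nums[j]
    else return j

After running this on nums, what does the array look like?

pivot = nums[0] = 3; i = -1, j = 7
j→6 (nums[6]=3≤3), i→0 (nums[0]=3≥3); i<j, swap → 3 3 2 2 2 2 3
j→5 (nums[5]=2≤3), i→1 (nums[1]=3≥3); i<j, swap → 3 2 2 2 2 3 3
j→4, i→5; i≥j, return j=4. nums = 3 2 2 2 2 3 3

3 2 2 2 2 3 3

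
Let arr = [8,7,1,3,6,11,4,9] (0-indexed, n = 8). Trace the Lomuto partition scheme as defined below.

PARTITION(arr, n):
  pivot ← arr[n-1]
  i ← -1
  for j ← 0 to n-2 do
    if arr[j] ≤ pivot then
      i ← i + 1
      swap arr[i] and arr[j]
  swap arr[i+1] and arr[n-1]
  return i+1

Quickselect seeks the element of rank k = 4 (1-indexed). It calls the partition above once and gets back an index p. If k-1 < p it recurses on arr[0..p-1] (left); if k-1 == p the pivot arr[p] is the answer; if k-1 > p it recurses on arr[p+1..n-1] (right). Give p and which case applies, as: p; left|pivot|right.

6; left

pivot=9, i=-1
j=0: 8≤9, i=0, swap(0,0) ⇒ [8,7,1,3,6,11,4,9]
j=1: 7≤9, i=1, swap(1,1) ⇒ [8,7,1,3,6,11,4,9]
j=2: 1≤9, i=2, swap(2,2) ⇒ [8,7,1,3,6,11,4,9]
j=3: 3≤9, i=3, swap(3,3) ⇒ [8,7,1,3,6,11,4,9]
j=4: 6≤9, i=4, swap(4,4) ⇒ [8,7,1,3,6,11,4,9]
j=5: 11>9, skip
j=6: 4≤9, i=5, swap(5,6) ⇒ [8,7,1,3,6,4,11,9]
swap(6,7) ⇒ [8,7,1,3,6,4,9,11]; return 6
p = 6; k-1 = 3 < 6 ⇒ left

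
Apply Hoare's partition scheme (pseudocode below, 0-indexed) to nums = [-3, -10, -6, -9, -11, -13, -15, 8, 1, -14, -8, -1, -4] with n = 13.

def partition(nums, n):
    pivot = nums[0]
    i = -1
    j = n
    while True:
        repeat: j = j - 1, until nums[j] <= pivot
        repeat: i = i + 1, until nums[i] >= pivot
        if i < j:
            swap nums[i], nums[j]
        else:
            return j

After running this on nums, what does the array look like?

[-4, -10, -6, -9, -11, -13, -15, -8, -14, 1, 8, -1, -3]

pivot = nums[0] = -3; i = -1, j = 13
j→12 (nums[12]=-4≤-3), i→0 (nums[0]=-3≥-3); i<j, swap → [-4, -10, -6, -9, -11, -13, -15, 8, 1, -14, -8, -1, -3]
j→10 (nums[10]=-8≤-3), i→7 (nums[7]=8≥-3); i<j, swap → [-4, -10, -6, -9, -11, -13, -15, -8, 1, -14, 8, -1, -3]
j→9 (nums[9]=-14≤-3), i→8 (nums[8]=1≥-3); i<j, swap → [-4, -10, -6, -9, -11, -13, -15, -8, -14, 1, 8, -1, -3]
j→8, i→9; i≥j, return j=8. nums = [-4, -10, -6, -9, -11, -13, -15, -8, -14, 1, 8, -1, -3]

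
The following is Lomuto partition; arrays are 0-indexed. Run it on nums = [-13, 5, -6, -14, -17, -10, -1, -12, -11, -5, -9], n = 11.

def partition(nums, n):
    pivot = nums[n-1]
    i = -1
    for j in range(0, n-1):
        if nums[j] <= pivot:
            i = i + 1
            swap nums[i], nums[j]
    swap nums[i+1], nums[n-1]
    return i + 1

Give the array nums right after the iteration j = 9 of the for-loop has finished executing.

pivot=-9, i=-1
j=0: -13≤-9, i=0, swap(0,0) ⇒ [-13, 5, -6, -14, -17, -10, -1, -12, -11, -5, -9]
j=1: 5>-9, skip
j=2: -6>-9, skip
j=3: -14≤-9, i=1, swap(1,3) ⇒ [-13, -14, -6, 5, -17, -10, -1, -12, -11, -5, -9]
j=4: -17≤-9, i=2, swap(2,4) ⇒ [-13, -14, -17, 5, -6, -10, -1, -12, -11, -5, -9]
j=5: -10≤-9, i=3, swap(3,5) ⇒ [-13, -14, -17, -10, -6, 5, -1, -12, -11, -5, -9]
j=6: -1>-9, skip
j=7: -12≤-9, i=4, swap(4,7) ⇒ [-13, -14, -17, -10, -12, 5, -1, -6, -11, -5, -9]
j=8: -11≤-9, i=5, swap(5,8) ⇒ [-13, -14, -17, -10, -12, -11, -1, -6, 5, -5, -9]
j=9: -5>-9, skip
(after j=9) nums = [-13, -14, -17, -10, -12, -11, -1, -6, 5, -5, -9]

[-13, -14, -17, -10, -12, -11, -1, -6, 5, -5, -9]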